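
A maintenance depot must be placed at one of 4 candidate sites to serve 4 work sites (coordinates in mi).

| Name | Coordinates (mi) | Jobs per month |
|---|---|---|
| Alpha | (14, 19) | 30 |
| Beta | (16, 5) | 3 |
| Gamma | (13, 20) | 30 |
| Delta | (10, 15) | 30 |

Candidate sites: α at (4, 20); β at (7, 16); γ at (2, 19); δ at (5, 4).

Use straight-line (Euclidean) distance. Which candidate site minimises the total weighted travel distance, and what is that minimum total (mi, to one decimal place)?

Total weighted distance at each candidate:
  α (4, 20): total = 863.4
  β (7, 16): total = 582.3
  γ (2, 19): total = 1019.1
  δ (5, 4): total = 1457.1
Minimum is at β with total 582.3 mi.

β, total 582.3 mi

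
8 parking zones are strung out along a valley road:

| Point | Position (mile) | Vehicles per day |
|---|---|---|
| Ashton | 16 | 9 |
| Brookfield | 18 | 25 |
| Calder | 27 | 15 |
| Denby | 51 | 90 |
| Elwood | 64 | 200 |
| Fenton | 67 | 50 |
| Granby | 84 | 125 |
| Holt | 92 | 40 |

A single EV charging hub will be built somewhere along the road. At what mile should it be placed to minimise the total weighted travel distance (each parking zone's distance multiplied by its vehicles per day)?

x = 64

For a sum of weighted absolute distances on a line, the optimum is the weighted median (not the mean). Total weight W = 554; half-weight = 277.
Sort by position and accumulate weight:
  mile 16 (Ashton, w=9) → cum 9
  mile 18 (Brookfield, w=25) → cum 34
  mile 27 (Calder, w=15) → cum 49
  mile 51 (Denby, w=90) → cum 139
  mile 64 (Elwood, w=200) → cum 339  ≥ 277 → median here
  mile 67 (Fenton, w=50) → cum 389
  mile 84 (Granby, w=125) → cum 514
  mile 92 (Holt, w=40) → cum 554
Optimal location: mile 64.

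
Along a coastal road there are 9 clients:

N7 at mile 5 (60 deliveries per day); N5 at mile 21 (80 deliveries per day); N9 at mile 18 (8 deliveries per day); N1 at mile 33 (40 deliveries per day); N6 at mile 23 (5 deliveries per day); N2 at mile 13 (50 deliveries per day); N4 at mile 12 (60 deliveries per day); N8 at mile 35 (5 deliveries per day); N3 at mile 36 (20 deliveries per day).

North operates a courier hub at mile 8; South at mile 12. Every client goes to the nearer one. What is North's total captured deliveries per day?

60

The indifferent point is the midpoint (8+12)/2 = 10; clients left of it (closer to North at 8) go to North, those right go to South.
  N7 at 5 (w=60) → North
  N4 at 12 (w=60) → South
  N2 at 13 (w=50) → South
  N9 at 18 (w=8) → South
  N5 at 21 (w=80) → South
  N6 at 23 (w=5) → South
  N1 at 33 (w=40) → South
  N8 at 35 (w=5) → South
  N3 at 36 (w=20) → South
North captures 60; South captures 268.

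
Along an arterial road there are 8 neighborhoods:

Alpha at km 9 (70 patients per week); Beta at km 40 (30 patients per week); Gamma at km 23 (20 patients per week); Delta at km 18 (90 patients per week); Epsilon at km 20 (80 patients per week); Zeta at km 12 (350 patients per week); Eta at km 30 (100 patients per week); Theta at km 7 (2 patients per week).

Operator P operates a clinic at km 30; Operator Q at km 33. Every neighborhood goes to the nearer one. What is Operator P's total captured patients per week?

The indifferent point is the midpoint (30+33)/2 = 31.5; neighborhoods left of it (closer to Operator P at 30) go to Operator P, those right go to Operator Q.
  Theta at 7 (w=2) → Operator P
  Alpha at 9 (w=70) → Operator P
  Zeta at 12 (w=350) → Operator P
  Delta at 18 (w=90) → Operator P
  Epsilon at 20 (w=80) → Operator P
  Gamma at 23 (w=20) → Operator P
  Eta at 30 (w=100) → Operator P
  Beta at 40 (w=30) → Operator Q
Operator P captures 712; Operator Q captures 30.

712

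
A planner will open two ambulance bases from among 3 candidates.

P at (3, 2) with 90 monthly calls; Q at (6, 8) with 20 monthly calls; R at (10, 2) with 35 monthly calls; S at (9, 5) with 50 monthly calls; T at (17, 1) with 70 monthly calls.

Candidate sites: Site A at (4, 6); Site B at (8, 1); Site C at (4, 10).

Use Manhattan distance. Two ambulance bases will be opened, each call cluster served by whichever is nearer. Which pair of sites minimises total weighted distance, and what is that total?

{Site A, Site B}, total 1515

Evaluate every pair (each demand assigned to the nearer of the two):
  {Site A, Site B}: total = 1515
  {Site B, Site C}: total = 1605
  {Site A, Site C}: total = 2440
Best pair: {Site A, Site B} with total 1515.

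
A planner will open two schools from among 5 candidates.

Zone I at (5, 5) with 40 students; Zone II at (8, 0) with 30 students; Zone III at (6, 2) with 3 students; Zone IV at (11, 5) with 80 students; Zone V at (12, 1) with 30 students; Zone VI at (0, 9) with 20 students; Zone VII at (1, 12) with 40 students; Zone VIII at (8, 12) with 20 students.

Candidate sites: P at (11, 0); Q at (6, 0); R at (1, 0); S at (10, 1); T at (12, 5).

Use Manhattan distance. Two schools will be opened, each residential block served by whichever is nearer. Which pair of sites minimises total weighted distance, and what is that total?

Evaluate every pair (each demand assigned to the nearer of the two):
  {R, T}: total = 1611
  {Q, T}: total = 1706
  {S, T}: total = 1785
  {P, T}: total = 1791
  {R, S}: total = 1865
  {P, R}: total = 1911
  {Q, S}: total = 2006
  {P, Q}: total = 2026
  {Q, R}: total = 2276
  {P, S}: total = 2345
Best pair: {R, T} with total 1611.

{R, T}, total 1611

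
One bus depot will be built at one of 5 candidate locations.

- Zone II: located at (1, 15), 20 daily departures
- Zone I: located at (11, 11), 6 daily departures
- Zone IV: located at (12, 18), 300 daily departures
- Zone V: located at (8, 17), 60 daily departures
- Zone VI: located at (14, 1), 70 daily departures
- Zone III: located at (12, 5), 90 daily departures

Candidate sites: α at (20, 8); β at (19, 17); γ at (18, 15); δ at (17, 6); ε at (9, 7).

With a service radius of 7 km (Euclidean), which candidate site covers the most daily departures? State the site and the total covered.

Coverage radius r = 7 km; a point is covered iff (Δx)²+(Δy)² ≤ 7² = 49.
  α (20, 8): covers {none} → 0
  β (19, 17): covers {none} → 0
  γ (18, 15): covers {Zone IV} → 300
  δ (17, 6): covers {Zone VI, Zone III} → 160
  ε (9, 7): covers {Zone I, Zone III} → 96
Maximum coverage at γ: 300 daily departures.

γ, covering 300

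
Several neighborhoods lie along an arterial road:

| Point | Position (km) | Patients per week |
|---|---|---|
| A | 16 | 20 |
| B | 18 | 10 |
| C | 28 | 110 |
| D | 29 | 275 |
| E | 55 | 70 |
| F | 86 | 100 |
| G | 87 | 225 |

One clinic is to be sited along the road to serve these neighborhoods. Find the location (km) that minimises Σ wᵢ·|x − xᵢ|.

x = 29

For a sum of weighted absolute distances on a line, the optimum is the weighted median (not the mean). Total weight W = 810; half-weight = 405.
Sort by position and accumulate weight:
  km 16 (A, w=20) → cum 20
  km 18 (B, w=10) → cum 30
  km 28 (C, w=110) → cum 140
  km 29 (D, w=275) → cum 415  ≥ 405 → median here
  km 55 (E, w=70) → cum 485
  km 86 (F, w=100) → cum 585
  km 87 (G, w=225) → cum 810
Optimal location: km 29.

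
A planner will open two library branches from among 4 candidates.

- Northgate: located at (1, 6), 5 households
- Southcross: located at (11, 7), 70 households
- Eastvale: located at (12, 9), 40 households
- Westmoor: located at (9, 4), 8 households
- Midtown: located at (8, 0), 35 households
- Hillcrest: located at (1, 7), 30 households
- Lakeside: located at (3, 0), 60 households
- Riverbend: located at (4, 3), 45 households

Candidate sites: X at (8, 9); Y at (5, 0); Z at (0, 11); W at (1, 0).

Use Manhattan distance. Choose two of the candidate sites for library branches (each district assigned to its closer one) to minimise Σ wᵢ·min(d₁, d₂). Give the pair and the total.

{X, Y}, total 1283

Evaluate every pair (each demand assigned to the nearer of the two):
  {X, Y}: total = 1283
  {X, W}: total = 1433
  {Y, Z}: total = 2119
  {Y, W}: total = 2259
  {X, Z}: total = 2343
  {Z, W}: total = 2521
Best pair: {X, Y} with total 1283.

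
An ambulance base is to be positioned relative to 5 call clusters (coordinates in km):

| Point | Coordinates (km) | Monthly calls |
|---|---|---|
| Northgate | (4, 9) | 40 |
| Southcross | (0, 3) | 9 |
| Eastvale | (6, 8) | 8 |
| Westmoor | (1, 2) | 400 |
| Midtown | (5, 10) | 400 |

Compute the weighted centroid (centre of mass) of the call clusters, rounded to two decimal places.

(3.04, 6.13)

The minimiser of Σwᵢ‖p−pᵢ‖² is the weighted centroid p* = (Σwᵢpᵢ)/(Σwᵢ).
Σwᵢ = 857.
Σwᵢxᵢ = 40·4 + 9·0 + 8·6 + 400·1 + 400·5 = 2608.
Σwᵢyᵢ = 40·9 + 9·3 + 8·8 + 400·2 + 400·10 = 5251.
x* = 2608/857 = 3.04, y* = 5251/857 = 6.13.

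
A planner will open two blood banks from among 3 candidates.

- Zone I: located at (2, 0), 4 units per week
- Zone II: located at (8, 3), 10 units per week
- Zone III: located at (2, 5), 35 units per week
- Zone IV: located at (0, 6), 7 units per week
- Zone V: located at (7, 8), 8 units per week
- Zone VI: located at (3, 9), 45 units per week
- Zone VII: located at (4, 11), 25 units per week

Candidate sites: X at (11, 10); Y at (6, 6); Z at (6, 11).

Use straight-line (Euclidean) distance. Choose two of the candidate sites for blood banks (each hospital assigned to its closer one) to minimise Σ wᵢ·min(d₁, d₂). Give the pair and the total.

Evaluate every pair (each demand assigned to the nearer of the two):
  {Y, Z}: total = 481.3
  {X, Y}: total = 594.6
  {X, Z}: total = 667.6
Best pair: {Y, Z} with total 481.3.

{Y, Z}, total 481.3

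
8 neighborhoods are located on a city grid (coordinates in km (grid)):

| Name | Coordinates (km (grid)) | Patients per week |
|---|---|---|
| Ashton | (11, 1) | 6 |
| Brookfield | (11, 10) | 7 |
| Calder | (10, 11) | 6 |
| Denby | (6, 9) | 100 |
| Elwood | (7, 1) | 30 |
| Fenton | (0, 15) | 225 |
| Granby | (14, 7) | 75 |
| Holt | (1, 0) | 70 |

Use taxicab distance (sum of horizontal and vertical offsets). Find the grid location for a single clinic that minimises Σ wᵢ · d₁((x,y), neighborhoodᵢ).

Manhattan distance separates: Σwᵢ(|x−xᵢ|+|y−yᵢ|) = Σwᵢ|x−xᵢ| + Σwᵢ|y−yᵢ|, so x and y are optimised independently as 1-D weighted medians.
Total weight W = 519; half = 259.5.
x-coordinate, sorted with cumulative weight:
  x=0 (Fenton, w=225) cum 225
  x=1 (Holt, w=70) cum 295  ← median
  x=6 (Denby, w=100) cum 395
  x=7 (Elwood, w=30) cum 425
  x=10 (Calder, w=6) cum 431
  x=11 (Ashton, w=6) cum 437
  x=11 (Brookfield, w=7) cum 444
  x=14 (Granby, w=75) cum 519
⇒ x* = 1
y-coordinate, sorted with cumulative weight:
  y=0 (Holt, w=70) cum 70
  y=1 (Ashton, w=6) cum 76
  y=1 (Elwood, w=30) cum 106
  y=7 (Granby, w=75) cum 181
  y=9 (Denby, w=100) cum 281  ← median
  y=10 (Brookfield, w=7) cum 288
  y=11 (Calder, w=6) cum 294
  y=15 (Fenton, w=225) cum 519
⇒ y* = 9

(1, 9)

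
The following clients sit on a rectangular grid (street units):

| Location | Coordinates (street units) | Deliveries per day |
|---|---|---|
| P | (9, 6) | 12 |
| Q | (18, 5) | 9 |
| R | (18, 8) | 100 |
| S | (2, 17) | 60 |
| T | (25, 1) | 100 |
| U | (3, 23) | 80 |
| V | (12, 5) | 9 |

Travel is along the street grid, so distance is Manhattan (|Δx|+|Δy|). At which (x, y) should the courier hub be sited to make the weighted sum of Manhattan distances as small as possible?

(18, 8)

Manhattan distance separates: Σwᵢ(|x−xᵢ|+|y−yᵢ|) = Σwᵢ|x−xᵢ| + Σwᵢ|y−yᵢ|, so x and y are optimised independently as 1-D weighted medians.
Total weight W = 370; half = 185.
x-coordinate, sorted with cumulative weight:
  x=2 (S, w=60) cum 60
  x=3 (U, w=80) cum 140
  x=9 (P, w=12) cum 152
  x=12 (V, w=9) cum 161
  x=18 (Q, w=9) cum 170
  x=18 (R, w=100) cum 270  ← median
  x=25 (T, w=100) cum 370
⇒ x* = 18
y-coordinate, sorted with cumulative weight:
  y=1 (T, w=100) cum 100
  y=5 (Q, w=9) cum 109
  y=5 (V, w=9) cum 118
  y=6 (P, w=12) cum 130
  y=8 (R, w=100) cum 230  ← median
  y=17 (S, w=60) cum 290
  y=23 (U, w=80) cum 370
⇒ y* = 8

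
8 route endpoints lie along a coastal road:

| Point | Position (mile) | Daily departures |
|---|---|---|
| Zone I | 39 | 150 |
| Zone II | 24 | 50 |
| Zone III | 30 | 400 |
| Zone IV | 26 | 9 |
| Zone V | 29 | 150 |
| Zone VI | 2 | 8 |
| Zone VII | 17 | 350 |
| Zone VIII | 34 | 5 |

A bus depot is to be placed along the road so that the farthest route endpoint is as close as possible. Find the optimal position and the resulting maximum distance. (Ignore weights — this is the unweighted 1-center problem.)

The 1-center on a line is the midpoint of the two extreme points: leftmost at 2, rightmost at 39.
Optimal location = (2 + 39)/2 = 20.5; maximum distance = (39 − 2)/2 = 18.5.

location 20.5, max distance 18.5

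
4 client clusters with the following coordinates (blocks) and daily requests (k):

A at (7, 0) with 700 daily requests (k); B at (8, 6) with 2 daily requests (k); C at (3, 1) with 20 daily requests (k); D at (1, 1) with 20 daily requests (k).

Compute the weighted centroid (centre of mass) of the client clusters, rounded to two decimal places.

The minimiser of Σwᵢ‖p−pᵢ‖² is the weighted centroid p* = (Σwᵢpᵢ)/(Σwᵢ).
Σwᵢ = 742.
Σwᵢxᵢ = 700·7 + 2·8 + 20·3 + 20·1 = 4996.
Σwᵢyᵢ = 700·0 + 2·6 + 20·1 + 20·1 = 52.
x* = 4996/742 = 6.73, y* = 52/742 = 0.07.

(6.73, 0.07)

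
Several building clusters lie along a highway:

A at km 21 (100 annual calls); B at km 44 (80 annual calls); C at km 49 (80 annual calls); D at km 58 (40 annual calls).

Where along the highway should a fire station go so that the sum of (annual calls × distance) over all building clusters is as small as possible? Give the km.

x = 44

For a sum of weighted absolute distances on a line, the optimum is the weighted median (not the mean). Total weight W = 300; half-weight = 150.
Sort by position and accumulate weight:
  km 21 (A, w=100) → cum 100
  km 44 (B, w=80) → cum 180  ≥ 150 → median here
  km 49 (C, w=80) → cum 260
  km 58 (D, w=40) → cum 300
Optimal location: km 44.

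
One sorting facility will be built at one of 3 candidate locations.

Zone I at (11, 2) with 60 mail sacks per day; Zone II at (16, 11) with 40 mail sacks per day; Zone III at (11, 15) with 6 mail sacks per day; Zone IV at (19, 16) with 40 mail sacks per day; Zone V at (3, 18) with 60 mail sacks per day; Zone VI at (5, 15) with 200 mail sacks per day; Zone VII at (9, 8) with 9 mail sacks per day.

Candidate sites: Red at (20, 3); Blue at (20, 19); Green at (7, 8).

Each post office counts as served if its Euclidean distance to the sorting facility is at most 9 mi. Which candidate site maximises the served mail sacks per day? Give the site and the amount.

Coverage radius r = 9 mi; a point is covered iff (Δx)²+(Δy)² ≤ 9² = 81.
  Red (20, 3): covers {Zone II} → 40
  Blue (20, 19): covers {Zone II, Zone IV} → 80
  Green (7, 8): covers {Zone I, Zone III, Zone VI, Zone VII} → 275
Maximum coverage at Green: 275 mail sacks per day.

Green, covering 275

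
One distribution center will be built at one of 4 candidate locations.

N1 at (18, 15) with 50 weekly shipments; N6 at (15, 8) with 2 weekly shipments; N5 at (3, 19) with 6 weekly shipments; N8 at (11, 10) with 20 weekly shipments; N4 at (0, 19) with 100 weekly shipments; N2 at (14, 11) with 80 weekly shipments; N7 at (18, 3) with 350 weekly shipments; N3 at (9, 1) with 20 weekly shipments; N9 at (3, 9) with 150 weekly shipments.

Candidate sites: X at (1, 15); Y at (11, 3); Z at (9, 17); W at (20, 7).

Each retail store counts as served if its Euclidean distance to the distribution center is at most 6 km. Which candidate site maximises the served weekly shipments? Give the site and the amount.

W, covering 352

Coverage radius r = 6 km; a point is covered iff (Δx)²+(Δy)² ≤ 6² = 36.
  X (1, 15): covers {N5, N4} → 106
  Y (11, 3): covers {N3} → 20
  Z (9, 17): covers {none} → 0
  W (20, 7): covers {N6, N7} → 352
Maximum coverage at W: 352 weekly shipments.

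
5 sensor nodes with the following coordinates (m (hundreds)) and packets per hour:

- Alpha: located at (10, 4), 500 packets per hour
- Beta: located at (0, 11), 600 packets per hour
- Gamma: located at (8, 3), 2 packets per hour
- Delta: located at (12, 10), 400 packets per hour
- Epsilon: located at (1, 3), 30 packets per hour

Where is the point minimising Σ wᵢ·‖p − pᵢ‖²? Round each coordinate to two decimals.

(6.43, 8.29)

The minimiser of Σwᵢ‖p−pᵢ‖² is the weighted centroid p* = (Σwᵢpᵢ)/(Σwᵢ).
Σwᵢ = 1532.
Σwᵢxᵢ = 500·10 + 600·0 + 2·8 + 400·12 + 30·1 = 9846.
Σwᵢyᵢ = 500·4 + 600·11 + 2·3 + 400·10 + 30·3 = 12696.
x* = 9846/1532 = 6.43, y* = 12696/1532 = 8.29.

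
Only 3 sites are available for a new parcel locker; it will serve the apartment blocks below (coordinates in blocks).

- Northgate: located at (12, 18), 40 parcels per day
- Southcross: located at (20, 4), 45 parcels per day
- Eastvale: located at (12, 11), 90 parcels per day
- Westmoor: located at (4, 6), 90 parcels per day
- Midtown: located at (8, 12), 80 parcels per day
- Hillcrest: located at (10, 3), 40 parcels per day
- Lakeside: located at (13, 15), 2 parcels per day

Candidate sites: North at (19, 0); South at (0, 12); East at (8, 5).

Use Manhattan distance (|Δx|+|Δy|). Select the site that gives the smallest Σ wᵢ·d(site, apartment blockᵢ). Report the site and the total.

East, total 3365 blocks

Total weighted distance at each candidate:
  North (19, 0): total = 7097
  South (0, 12): total = 5482
  East (8, 5): total = 3365
Minimum is at East with total 3365 blocks.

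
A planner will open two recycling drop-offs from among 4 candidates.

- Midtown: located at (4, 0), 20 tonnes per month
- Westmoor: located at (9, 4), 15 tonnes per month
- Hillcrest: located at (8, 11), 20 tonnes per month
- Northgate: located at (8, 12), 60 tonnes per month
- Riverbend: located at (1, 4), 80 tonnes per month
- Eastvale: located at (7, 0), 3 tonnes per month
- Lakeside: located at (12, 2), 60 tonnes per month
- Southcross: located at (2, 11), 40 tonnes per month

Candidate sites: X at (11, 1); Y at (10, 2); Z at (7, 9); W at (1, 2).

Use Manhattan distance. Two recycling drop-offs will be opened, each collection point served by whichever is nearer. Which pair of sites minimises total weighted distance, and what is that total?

Evaluate every pair (each demand assigned to the nearer of the two):
  {Z, W}: total = 1629
  {Y, W}: total = 1780
  {Y, Z}: total = 1800
  {X, Z}: total = 1830
  {X, W}: total = 1970
  {X, Y}: total = 2840
Best pair: {Z, W} with total 1629.

{Z, W}, total 1629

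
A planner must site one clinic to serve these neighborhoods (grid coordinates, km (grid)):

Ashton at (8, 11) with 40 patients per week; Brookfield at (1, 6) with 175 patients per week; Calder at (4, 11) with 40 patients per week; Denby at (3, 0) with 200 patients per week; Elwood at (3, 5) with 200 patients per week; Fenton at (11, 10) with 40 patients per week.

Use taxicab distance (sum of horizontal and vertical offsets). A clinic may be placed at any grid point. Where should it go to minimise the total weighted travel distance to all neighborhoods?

(3, 5)

Manhattan distance separates: Σwᵢ(|x−xᵢ|+|y−yᵢ|) = Σwᵢ|x−xᵢ| + Σwᵢ|y−yᵢ|, so x and y are optimised independently as 1-D weighted medians.
Total weight W = 695; half = 347.5.
x-coordinate, sorted with cumulative weight:
  x=1 (Brookfield, w=175) cum 175
  x=3 (Denby, w=200) cum 375  ← median
  x=3 (Elwood, w=200) cum 575
  x=4 (Calder, w=40) cum 615
  x=8 (Ashton, w=40) cum 655
  x=11 (Fenton, w=40) cum 695
⇒ x* = 3
y-coordinate, sorted with cumulative weight:
  y=0 (Denby, w=200) cum 200
  y=5 (Elwood, w=200) cum 400  ← median
  y=6 (Brookfield, w=175) cum 575
  y=10 (Fenton, w=40) cum 615
  y=11 (Ashton, w=40) cum 655
  y=11 (Calder, w=40) cum 695
⇒ y* = 5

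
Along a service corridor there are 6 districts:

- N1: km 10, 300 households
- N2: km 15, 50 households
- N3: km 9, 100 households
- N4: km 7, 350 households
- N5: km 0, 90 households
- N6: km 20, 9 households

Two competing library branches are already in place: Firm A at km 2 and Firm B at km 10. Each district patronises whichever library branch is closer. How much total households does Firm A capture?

The indifferent point is the midpoint (2+10)/2 = 6; districts left of it (closer to Firm A at 2) go to Firm A, those right go to Firm B.
  N5 at 0 (w=90) → Firm A
  N4 at 7 (w=350) → Firm B
  N3 at 9 (w=100) → Firm B
  N1 at 10 (w=300) → Firm B
  N2 at 15 (w=50) → Firm B
  N6 at 20 (w=9) → Firm B
Firm A captures 90; Firm B captures 809.

90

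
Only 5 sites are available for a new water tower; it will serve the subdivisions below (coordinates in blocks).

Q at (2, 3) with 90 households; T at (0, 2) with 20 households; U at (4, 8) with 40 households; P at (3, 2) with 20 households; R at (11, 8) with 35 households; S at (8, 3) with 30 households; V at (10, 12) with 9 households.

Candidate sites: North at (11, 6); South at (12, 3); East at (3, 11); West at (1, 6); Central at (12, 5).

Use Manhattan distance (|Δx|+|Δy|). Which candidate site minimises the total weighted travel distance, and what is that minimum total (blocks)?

Total weighted distance at each candidate:
  North (11, 6): total = 2293
  South (12, 3): total = 2309
  East (3, 11): total = 2237
  West (1, 6): total = 1635
  Central (12, 5): total = 2461
Minimum is at West with total 1635 blocks.

West, total 1635 blocks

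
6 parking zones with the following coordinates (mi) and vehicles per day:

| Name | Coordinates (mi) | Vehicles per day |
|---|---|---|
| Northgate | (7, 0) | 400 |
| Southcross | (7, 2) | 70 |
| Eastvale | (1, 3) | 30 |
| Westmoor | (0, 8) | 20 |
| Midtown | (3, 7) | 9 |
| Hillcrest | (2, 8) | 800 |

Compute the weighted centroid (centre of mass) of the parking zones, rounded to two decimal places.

The minimiser of Σwᵢ‖p−pᵢ‖² is the weighted centroid p* = (Σwᵢpᵢ)/(Σwᵢ).
Σwᵢ = 1329.
Σwᵢxᵢ = 400·7 + 70·7 + 30·1 + 20·0 + 9·3 + 800·2 = 4947.
Σwᵢyᵢ = 400·0 + 70·2 + 30·3 + 20·8 + 9·7 + 800·8 = 6853.
x* = 4947/1329 = 3.72, y* = 6853/1329 = 5.16.

(3.72, 5.16)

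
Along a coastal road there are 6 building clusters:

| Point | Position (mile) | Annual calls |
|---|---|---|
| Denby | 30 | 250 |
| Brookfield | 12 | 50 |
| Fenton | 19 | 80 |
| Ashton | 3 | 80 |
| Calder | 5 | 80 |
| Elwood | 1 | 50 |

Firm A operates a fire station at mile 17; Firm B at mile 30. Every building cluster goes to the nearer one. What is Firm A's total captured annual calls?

The indifferent point is the midpoint (17+30)/2 = 23.5; building clusters left of it (closer to Firm A at 17) go to Firm A, those right go to Firm B.
  Elwood at 1 (w=50) → Firm A
  Ashton at 3 (w=80) → Firm A
  Calder at 5 (w=80) → Firm A
  Brookfield at 12 (w=50) → Firm A
  Fenton at 19 (w=80) → Firm A
  Denby at 30 (w=250) → Firm B
Firm A captures 340; Firm B captures 250.

340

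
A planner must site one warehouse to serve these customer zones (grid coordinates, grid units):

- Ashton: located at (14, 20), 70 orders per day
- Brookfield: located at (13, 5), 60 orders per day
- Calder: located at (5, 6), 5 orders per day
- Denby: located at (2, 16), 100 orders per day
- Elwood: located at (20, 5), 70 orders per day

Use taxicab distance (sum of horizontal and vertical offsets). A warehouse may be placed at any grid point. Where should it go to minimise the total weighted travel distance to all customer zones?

(13, 16)

Manhattan distance separates: Σwᵢ(|x−xᵢ|+|y−yᵢ|) = Σwᵢ|x−xᵢ| + Σwᵢ|y−yᵢ|, so x and y are optimised independently as 1-D weighted medians.
Total weight W = 305; half = 152.5.
x-coordinate, sorted with cumulative weight:
  x=2 (Denby, w=100) cum 100
  x=5 (Calder, w=5) cum 105
  x=13 (Brookfield, w=60) cum 165  ← median
  x=14 (Ashton, w=70) cum 235
  x=20 (Elwood, w=70) cum 305
⇒ x* = 13
y-coordinate, sorted with cumulative weight:
  y=5 (Brookfield, w=60) cum 60
  y=5 (Elwood, w=70) cum 130
  y=6 (Calder, w=5) cum 135
  y=16 (Denby, w=100) cum 235  ← median
  y=20 (Ashton, w=70) cum 305
⇒ y* = 16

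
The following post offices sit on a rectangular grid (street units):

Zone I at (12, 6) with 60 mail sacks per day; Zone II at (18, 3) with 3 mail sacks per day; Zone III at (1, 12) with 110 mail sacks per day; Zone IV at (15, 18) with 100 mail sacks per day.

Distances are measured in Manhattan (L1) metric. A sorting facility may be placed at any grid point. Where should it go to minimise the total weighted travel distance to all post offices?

Manhattan distance separates: Σwᵢ(|x−xᵢ|+|y−yᵢ|) = Σwᵢ|x−xᵢ| + Σwᵢ|y−yᵢ|, so x and y are optimised independently as 1-D weighted medians.
Total weight W = 273; half = 136.5.
x-coordinate, sorted with cumulative weight:
  x=1 (Zone III, w=110) cum 110
  x=12 (Zone I, w=60) cum 170  ← median
  x=15 (Zone IV, w=100) cum 270
  x=18 (Zone II, w=3) cum 273
⇒ x* = 12
y-coordinate, sorted with cumulative weight:
  y=3 (Zone II, w=3) cum 3
  y=6 (Zone I, w=60) cum 63
  y=12 (Zone III, w=110) cum 173  ← median
  y=18 (Zone IV, w=100) cum 273
⇒ y* = 12

(12, 12)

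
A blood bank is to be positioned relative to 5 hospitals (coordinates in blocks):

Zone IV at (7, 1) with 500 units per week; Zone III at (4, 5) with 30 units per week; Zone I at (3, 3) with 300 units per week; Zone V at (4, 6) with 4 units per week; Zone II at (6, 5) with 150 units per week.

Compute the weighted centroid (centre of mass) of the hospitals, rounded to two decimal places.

The minimiser of Σwᵢ‖p−pᵢ‖² is the weighted centroid p* = (Σwᵢpᵢ)/(Σwᵢ).
Σwᵢ = 984.
Σwᵢxᵢ = 500·7 + 30·4 + 300·3 + 4·4 + 150·6 = 5436.
Σwᵢyᵢ = 500·1 + 30·5 + 300·3 + 4·6 + 150·5 = 2324.
x* = 5436/984 = 5.52, y* = 2324/984 = 2.36.

(5.52, 2.36)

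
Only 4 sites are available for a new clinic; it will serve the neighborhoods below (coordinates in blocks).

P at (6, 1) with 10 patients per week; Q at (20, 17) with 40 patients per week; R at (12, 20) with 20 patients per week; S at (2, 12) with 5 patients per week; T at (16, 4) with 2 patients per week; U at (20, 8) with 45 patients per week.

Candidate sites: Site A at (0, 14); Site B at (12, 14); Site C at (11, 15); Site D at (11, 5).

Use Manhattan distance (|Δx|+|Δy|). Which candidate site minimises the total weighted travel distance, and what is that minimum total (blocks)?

Site B, total 1468 blocks

Total weighted distance at each candidate:
  Site A (0, 14): total = 2712
  Site B (12, 14): total = 1468
  Site C (11, 15): total = 1562
  Site D (11, 5): total = 1882
Minimum is at Site B with total 1468 blocks.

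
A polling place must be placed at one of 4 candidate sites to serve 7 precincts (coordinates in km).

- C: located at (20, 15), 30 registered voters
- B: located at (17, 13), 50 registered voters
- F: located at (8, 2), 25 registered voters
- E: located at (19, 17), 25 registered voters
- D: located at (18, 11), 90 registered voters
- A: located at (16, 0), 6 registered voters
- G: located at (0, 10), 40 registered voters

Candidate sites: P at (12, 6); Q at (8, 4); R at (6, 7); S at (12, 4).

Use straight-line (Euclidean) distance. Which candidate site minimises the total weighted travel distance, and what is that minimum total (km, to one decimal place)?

P, total 2510.9 km

Total weighted distance at each candidate:
  P (12, 6): total = 2510.9
  Q (8, 4): total = 3152.8
  R (6, 7): total = 3134.9
  S (12, 4): total = 2804.1
Minimum is at P with total 2510.9 km.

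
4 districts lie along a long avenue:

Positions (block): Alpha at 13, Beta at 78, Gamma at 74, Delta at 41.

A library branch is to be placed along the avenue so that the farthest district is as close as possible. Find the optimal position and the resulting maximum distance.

The 1-center on a line is the midpoint of the two extreme points: leftmost at 13, rightmost at 78.
Optimal location = (13 + 78)/2 = 45.5; maximum distance = (78 − 13)/2 = 32.5.

location 45.5, max distance 32.5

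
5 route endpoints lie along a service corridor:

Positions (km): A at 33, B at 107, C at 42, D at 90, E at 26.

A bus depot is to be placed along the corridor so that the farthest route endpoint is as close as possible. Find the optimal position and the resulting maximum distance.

The 1-center on a line is the midpoint of the two extreme points: leftmost at 26, rightmost at 107.
Optimal location = (26 + 107)/2 = 66.5; maximum distance = (107 − 26)/2 = 40.5.

location 66.5, max distance 40.5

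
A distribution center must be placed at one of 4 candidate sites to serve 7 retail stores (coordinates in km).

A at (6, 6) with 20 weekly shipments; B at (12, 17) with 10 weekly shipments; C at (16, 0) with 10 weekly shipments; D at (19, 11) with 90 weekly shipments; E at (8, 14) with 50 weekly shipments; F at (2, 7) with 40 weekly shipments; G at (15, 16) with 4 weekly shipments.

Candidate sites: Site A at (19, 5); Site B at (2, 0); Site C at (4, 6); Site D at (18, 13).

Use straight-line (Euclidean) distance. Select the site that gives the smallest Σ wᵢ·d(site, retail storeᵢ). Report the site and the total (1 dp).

Site D, total 1885.7 km

Total weighted distance at each candidate:
  Site A (19, 5): total = 2440.1
  Site B (2, 0): total = 3427.9
  Site C (4, 6): total = 2329.3
  Site D (18, 13): total = 1885.7
Minimum is at Site D with total 1885.7 km.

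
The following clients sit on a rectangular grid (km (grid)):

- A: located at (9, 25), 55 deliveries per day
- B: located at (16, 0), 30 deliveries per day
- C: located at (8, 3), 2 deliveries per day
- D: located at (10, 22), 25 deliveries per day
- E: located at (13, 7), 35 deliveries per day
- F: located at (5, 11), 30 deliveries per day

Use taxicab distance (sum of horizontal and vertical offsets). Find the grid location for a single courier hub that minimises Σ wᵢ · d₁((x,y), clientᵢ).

(10, 11)

Manhattan distance separates: Σwᵢ(|x−xᵢ|+|y−yᵢ|) = Σwᵢ|x−xᵢ| + Σwᵢ|y−yᵢ|, so x and y are optimised independently as 1-D weighted medians.
Total weight W = 177; half = 88.5.
x-coordinate, sorted with cumulative weight:
  x=5 (F, w=30) cum 30
  x=8 (C, w=2) cum 32
  x=9 (A, w=55) cum 87
  x=10 (D, w=25) cum 112  ← median
  x=13 (E, w=35) cum 147
  x=16 (B, w=30) cum 177
⇒ x* = 10
y-coordinate, sorted with cumulative weight:
  y=0 (B, w=30) cum 30
  y=3 (C, w=2) cum 32
  y=7 (E, w=35) cum 67
  y=11 (F, w=30) cum 97  ← median
  y=22 (D, w=25) cum 122
  y=25 (A, w=55) cum 177
⇒ y* = 11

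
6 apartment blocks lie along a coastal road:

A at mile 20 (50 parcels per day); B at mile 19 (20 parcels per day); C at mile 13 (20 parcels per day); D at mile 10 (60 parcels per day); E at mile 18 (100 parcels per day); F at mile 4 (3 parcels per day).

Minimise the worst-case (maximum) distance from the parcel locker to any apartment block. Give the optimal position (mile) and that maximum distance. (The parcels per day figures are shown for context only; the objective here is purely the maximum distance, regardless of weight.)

location 12, max distance 8

The 1-center on a line is the midpoint of the two extreme points: leftmost at 4, rightmost at 20.
Optimal location = (4 + 20)/2 = 12; maximum distance = (20 − 4)/2 = 8.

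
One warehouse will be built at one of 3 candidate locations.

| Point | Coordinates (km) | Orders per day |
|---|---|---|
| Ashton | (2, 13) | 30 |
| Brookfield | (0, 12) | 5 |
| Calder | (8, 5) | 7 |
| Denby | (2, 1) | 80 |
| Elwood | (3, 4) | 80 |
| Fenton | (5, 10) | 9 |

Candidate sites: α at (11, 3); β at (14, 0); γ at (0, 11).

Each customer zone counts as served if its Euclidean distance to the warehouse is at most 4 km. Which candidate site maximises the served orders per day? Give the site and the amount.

Coverage radius r = 4 km; a point is covered iff (Δx)²+(Δy)² ≤ 4² = 16.
  α (11, 3): covers {Calder} → 7
  β (14, 0): covers {none} → 0
  γ (0, 11): covers {Ashton, Brookfield} → 35
Maximum coverage at γ: 35 orders per day.

γ, covering 35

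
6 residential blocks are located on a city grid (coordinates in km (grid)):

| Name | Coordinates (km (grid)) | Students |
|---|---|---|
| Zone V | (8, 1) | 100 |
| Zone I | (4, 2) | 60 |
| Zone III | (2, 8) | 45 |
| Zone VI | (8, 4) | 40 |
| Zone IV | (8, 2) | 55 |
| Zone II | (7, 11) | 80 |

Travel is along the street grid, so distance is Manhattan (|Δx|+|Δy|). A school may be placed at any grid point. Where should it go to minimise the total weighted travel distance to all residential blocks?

Manhattan distance separates: Σwᵢ(|x−xᵢ|+|y−yᵢ|) = Σwᵢ|x−xᵢ| + Σwᵢ|y−yᵢ|, so x and y are optimised independently as 1-D weighted medians.
Total weight W = 380; half = 190.
x-coordinate, sorted with cumulative weight:
  x=2 (Zone III, w=45) cum 45
  x=4 (Zone I, w=60) cum 105
  x=7 (Zone II, w=80) cum 185
  x=8 (Zone V, w=100) cum 285  ← median
  x=8 (Zone VI, w=40) cum 325
  x=8 (Zone IV, w=55) cum 380
⇒ x* = 8
y-coordinate, sorted with cumulative weight:
  y=1 (Zone V, w=100) cum 100
  y=2 (Zone I, w=60) cum 160
  y=2 (Zone IV, w=55) cum 215  ← median
  y=4 (Zone VI, w=40) cum 255
  y=8 (Zone III, w=45) cum 300
  y=11 (Zone II, w=80) cum 380
⇒ y* = 2

(8, 2)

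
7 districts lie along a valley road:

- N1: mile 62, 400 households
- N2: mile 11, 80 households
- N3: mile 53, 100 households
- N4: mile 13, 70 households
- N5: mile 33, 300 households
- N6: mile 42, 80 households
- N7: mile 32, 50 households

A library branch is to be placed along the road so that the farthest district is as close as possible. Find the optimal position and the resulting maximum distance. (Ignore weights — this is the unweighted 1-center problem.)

location 36.5, max distance 25.5

The 1-center on a line is the midpoint of the two extreme points: leftmost at 11, rightmost at 62.
Optimal location = (11 + 62)/2 = 36.5; maximum distance = (62 − 11)/2 = 25.5.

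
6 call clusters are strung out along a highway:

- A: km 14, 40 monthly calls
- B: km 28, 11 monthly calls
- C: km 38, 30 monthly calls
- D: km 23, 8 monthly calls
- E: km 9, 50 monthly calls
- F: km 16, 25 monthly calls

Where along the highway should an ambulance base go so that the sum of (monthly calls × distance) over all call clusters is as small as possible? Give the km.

For a sum of weighted absolute distances on a line, the optimum is the weighted median (not the mean). Total weight W = 164; half-weight = 82.
Sort by position and accumulate weight:
  km 9 (E, w=50) → cum 50
  km 14 (A, w=40) → cum 90  ≥ 82 → median here
  km 16 (F, w=25) → cum 115
  km 23 (D, w=8) → cum 123
  km 28 (B, w=11) → cum 134
  km 38 (C, w=30) → cum 164
Optimal location: km 14.

x = 14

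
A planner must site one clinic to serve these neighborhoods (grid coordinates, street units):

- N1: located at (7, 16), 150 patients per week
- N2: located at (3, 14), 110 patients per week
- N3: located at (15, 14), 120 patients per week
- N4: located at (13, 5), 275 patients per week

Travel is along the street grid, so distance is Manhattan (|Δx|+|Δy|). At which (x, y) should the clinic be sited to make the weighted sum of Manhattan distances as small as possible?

(13, 14)

Manhattan distance separates: Σwᵢ(|x−xᵢ|+|y−yᵢ|) = Σwᵢ|x−xᵢ| + Σwᵢ|y−yᵢ|, so x and y are optimised independently as 1-D weighted medians.
Total weight W = 655; half = 327.5.
x-coordinate, sorted with cumulative weight:
  x=3 (N2, w=110) cum 110
  x=7 (N1, w=150) cum 260
  x=13 (N4, w=275) cum 535  ← median
  x=15 (N3, w=120) cum 655
⇒ x* = 13
y-coordinate, sorted with cumulative weight:
  y=5 (N4, w=275) cum 275
  y=14 (N2, w=110) cum 385  ← median
  y=14 (N3, w=120) cum 505
  y=16 (N1, w=150) cum 655
⇒ y* = 14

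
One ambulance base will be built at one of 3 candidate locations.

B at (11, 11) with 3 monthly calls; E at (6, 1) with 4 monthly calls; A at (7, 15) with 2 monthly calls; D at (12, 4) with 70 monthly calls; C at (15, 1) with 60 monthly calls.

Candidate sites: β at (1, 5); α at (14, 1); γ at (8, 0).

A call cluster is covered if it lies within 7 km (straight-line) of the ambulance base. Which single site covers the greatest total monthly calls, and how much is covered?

Coverage radius r = 7 km; a point is covered iff (Δx)²+(Δy)² ≤ 7² = 49.
  β (1, 5): covers {E} → 4
  α (14, 1): covers {D, C} → 130
  γ (8, 0): covers {E, D} → 74
Maximum coverage at α: 130 monthly calls.

α, covering 130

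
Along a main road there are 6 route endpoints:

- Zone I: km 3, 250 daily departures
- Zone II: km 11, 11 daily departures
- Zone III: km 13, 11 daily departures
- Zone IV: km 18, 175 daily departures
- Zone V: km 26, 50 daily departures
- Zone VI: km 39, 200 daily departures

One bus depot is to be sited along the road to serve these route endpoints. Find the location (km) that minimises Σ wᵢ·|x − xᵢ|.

For a sum of weighted absolute distances on a line, the optimum is the weighted median (not the mean). Total weight W = 697; half-weight = 348.5.
Sort by position and accumulate weight:
  km 3 (Zone I, w=250) → cum 250
  km 11 (Zone II, w=11) → cum 261
  km 13 (Zone III, w=11) → cum 272
  km 18 (Zone IV, w=175) → cum 447  ≥ 348.5 → median here
  km 26 (Zone V, w=50) → cum 497
  km 39 (Zone VI, w=200) → cum 697
Optimal location: km 18.

x = 18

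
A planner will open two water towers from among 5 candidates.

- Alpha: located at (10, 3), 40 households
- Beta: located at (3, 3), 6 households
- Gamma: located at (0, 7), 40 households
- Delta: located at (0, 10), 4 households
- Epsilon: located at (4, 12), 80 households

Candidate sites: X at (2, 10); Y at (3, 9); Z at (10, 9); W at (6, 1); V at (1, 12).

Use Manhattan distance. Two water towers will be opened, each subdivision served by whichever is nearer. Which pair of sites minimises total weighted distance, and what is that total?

Evaluate every pair (each demand assigned to the nearer of the two):
  {W, V}: total = 762
  {X, W}: total = 798
  {Z, V}: total = 798
  {Y, W}: total = 806
  {Y, Z}: total = 812
  {X, Z}: total = 816
  {Y, V}: total = 1008
  {X, Y}: total = 1084
  {X, V}: total = 1096
  {Z, W}: total = 1514
Best pair: {W, V} with total 762.

{W, V}, total 762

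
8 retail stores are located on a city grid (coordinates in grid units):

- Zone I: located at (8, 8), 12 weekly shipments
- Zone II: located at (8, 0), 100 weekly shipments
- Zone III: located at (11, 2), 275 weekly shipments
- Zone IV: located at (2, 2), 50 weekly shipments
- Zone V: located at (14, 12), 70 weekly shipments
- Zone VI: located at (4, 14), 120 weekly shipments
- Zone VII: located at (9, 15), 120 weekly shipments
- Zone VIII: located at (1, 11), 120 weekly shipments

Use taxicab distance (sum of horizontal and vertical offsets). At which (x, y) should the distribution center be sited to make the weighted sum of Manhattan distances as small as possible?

(9, 8)

Manhattan distance separates: Σwᵢ(|x−xᵢ|+|y−yᵢ|) = Σwᵢ|x−xᵢ| + Σwᵢ|y−yᵢ|, so x and y are optimised independently as 1-D weighted medians.
Total weight W = 867; half = 433.5.
x-coordinate, sorted with cumulative weight:
  x=1 (Zone VIII, w=120) cum 120
  x=2 (Zone IV, w=50) cum 170
  x=4 (Zone VI, w=120) cum 290
  x=8 (Zone I, w=12) cum 302
  x=8 (Zone II, w=100) cum 402
  x=9 (Zone VII, w=120) cum 522  ← median
  x=11 (Zone III, w=275) cum 797
  x=14 (Zone V, w=70) cum 867
⇒ x* = 9
y-coordinate, sorted with cumulative weight:
  y=0 (Zone II, w=100) cum 100
  y=2 (Zone III, w=275) cum 375
  y=2 (Zone IV, w=50) cum 425
  y=8 (Zone I, w=12) cum 437  ← median
  y=11 (Zone VIII, w=120) cum 557
  y=12 (Zone V, w=70) cum 627
  y=14 (Zone VI, w=120) cum 747
  y=15 (Zone VII, w=120) cum 867
⇒ y* = 8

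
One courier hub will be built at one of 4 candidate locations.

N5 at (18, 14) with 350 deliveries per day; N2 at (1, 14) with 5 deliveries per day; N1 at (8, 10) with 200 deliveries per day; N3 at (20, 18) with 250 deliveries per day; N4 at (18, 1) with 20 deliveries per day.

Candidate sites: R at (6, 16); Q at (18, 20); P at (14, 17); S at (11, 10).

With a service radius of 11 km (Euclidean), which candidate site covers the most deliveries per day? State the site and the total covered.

P, covering 800

Coverage radius r = 11 km; a point is covered iff (Δx)²+(Δy)² ≤ 11² = 121.
  R (6, 16): covers {N2, N1} → 205
  Q (18, 20): covers {N5, N3} → 600
  P (14, 17): covers {N5, N1, N3} → 800
  S (11, 10): covers {N5, N2, N1} → 555
Maximum coverage at P: 800 deliveries per day.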